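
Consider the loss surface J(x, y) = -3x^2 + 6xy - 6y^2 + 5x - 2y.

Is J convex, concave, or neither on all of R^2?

J is quadratic, so its Hessian is the constant matrix H = [[-6, 6], [6, -12]].
det(H) = 36, tr(H) = -18.
det(H) > 0 and tr(H) < 0, so H is negative definite everywhere: concave.

concave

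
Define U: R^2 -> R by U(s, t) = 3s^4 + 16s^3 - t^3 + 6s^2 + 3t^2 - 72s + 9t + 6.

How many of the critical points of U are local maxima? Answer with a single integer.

1

U separates as a function of s plus a function of t, so ∇U=0 decouples.
∂U/∂s = 12(s - 1)(s + 2)(s + 3) = 0 at s ∈ {-3, -2, 1}; ∂U/∂t = -3(t - 3)(t + 1) = 0 at t ∈ {-1, 3}.
The Hessian is diagonal: diag(U_ss, U_tt). Second derivatives: U_ss(-3)=48, U_ss(-2)=-36, U_ss(1)=144; U_tt(-1)=12, U_tt(3)=-12.
Local maxima occur where both diagonal entries negative: (-2, 3). Count: 1.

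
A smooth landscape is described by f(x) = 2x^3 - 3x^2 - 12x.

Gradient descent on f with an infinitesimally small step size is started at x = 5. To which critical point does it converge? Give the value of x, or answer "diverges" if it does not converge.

2

f'(x) = 6(x - 2)(x + 1), so f'(5) = 108.
Gradient descent moves in the -f' direction, i.e. x is decreasing.
The nearest critical point in that direction is x = 2, where f'' = 18 > 0 (a local minimum). The iterate converges there.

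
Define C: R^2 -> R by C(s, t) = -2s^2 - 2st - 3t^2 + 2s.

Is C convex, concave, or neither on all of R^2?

concave

C is quadratic, so its Hessian is the constant matrix H = [[-4, -2], [-2, -6]].
det(H) = 20, tr(H) = -10.
det(H) > 0 and tr(H) < 0, so H is negative definite everywhere: concave.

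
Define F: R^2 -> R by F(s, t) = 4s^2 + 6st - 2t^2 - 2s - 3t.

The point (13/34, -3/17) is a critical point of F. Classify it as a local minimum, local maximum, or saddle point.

The Hessian of F is constant: H = [[8, 6], [6, -4]].
det(H) = 8·(-4) − 6² = -68.
Since det(H) < 0, H is indefinite and the critical point is a saddle point.

saddle point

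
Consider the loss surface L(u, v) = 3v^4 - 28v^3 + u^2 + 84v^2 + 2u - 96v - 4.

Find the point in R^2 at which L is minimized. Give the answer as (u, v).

(-1, 4)

L(u,v) separates as P(u) + Q(v) − 4, so its minimum is min P + min Q − 4.
P'(u) = 2u + 2 vanishes at u ∈ {-1}; Q'(v) = 12(v - 4)(v - 2)(v - 1) vanishes at v ∈ {1, 2, 4}.
Local minima of P (where P''>0): P(-1)=-1. Local minima of Q: Q(1)=-37, Q(4)=-64.
So the global minimum of L is P(-1) + Q(4) − 4 = -1 − 64 − 4 = -69, attained at (-1, 4).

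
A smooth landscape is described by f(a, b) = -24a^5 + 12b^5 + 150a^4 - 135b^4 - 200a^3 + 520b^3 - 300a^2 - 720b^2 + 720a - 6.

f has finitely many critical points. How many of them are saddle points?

f separates as a function of a plus a function of b, so ∇f=0 decouples.
∂f/∂a = -120(a - 3)(a - 2)(a - 1)(a + 1) = 0 at a ∈ {-1, 1, 2, 3}; ∂f/∂b = 60b(b - 4)(b - 3)(b - 2) = 0 at b ∈ {0, 2, 3, 4}.
The Hessian is diagonal: diag(f_aa, f_bb). Second derivatives: f_aa(-1)=2880, f_aa(1)=-480, f_aa(2)=360, f_aa(3)=-960; f_bb(0)=-1440, f_bb(2)=240, f_bb(3)=-180, f_bb(4)=480.
Saddle points occur where the two diagonal entries have opposite signs: (-1, 0), (-1, 3), (1, 2), (1, 4), (2, 0), (2, 3), (3, 2), (3, 4). Count: 8.

8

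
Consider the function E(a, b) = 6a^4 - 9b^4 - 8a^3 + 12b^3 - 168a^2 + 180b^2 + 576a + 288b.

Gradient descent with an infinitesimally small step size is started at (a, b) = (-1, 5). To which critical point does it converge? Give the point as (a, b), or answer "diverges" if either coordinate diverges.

E is separable, so gradient descent decouples: a follows -∂E/∂a, b follows -∂E/∂b.
∂E/∂a = 24(a - 3)(a - 2)(a + 4); at a=-1 this is 864, so a decreases.
∂E/∂b = -36(b - 4)(b + 1)(b + 2); at b=5 this is -1512, so b increases.
The b-coordinate has no critical point in that direction and runs off to infinity.

diverges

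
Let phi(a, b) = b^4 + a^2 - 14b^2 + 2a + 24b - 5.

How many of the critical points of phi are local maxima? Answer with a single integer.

0

phi separates as a function of a plus a function of b, so ∇phi=0 decouples.
∂phi/∂a = 2(a + 1) = 0 at a ∈ {-1}; ∂phi/∂b = 4(b - 2)(b - 1)(b + 3) = 0 at b ∈ {-3, 1, 2}.
The Hessian is diagonal: diag(phi_aa, phi_bb). Second derivatives: phi_aa(-1)=2; phi_bb(-3)=80, phi_bb(1)=-16, phi_bb(2)=20.
Local maxima occur where both diagonal entries negative: none. Count: 0.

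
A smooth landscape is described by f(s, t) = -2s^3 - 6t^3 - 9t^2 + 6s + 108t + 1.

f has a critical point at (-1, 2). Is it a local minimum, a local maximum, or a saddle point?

The mixed partial ∂²f/∂s∂t is 0, so the Hessian at any point is diag(f_ss, f_tt) = diag(-12s, -18(2t + 1)).
At (-1, 2): H = diag(12, -90).
The eigenvalues have opposite signs, so H is indefinite: a saddle point.

saddle point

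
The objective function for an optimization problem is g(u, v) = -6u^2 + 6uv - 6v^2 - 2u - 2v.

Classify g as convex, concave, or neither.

concave

g is quadratic, so its Hessian is the constant matrix H = [[-12, 6], [6, -12]].
det(H) = 108, tr(H) = -24.
det(H) > 0 and tr(H) < 0, so H is negative definite everywhere: concave.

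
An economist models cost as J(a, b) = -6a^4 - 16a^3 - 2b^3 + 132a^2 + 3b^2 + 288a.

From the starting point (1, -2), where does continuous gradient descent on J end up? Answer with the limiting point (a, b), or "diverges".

(-1, 0)

J is separable, so gradient descent decouples: a follows -∂J/∂a, b follows -∂J/∂b.
∂J/∂a = -24(a - 3)(a + 1)(a + 4); at a=1 this is 480, so a decreases.
∂J/∂b = -6b(b - 1); at b=-2 this is -36, so b increases.
a converges to its nearest critical value -1 (a local min of the a-part); b converges to 0. The iterate converges to (-1, 0).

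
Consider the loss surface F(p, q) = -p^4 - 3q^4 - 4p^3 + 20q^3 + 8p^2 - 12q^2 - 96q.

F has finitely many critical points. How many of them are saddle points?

F separates as a function of p plus a function of q, so ∇F=0 decouples.
∂F/∂p = -4p(p - 1)(p + 4) = 0 at p ∈ {-4, 0, 1}; ∂F/∂q = -12(q - 4)(q - 2)(q + 1) = 0 at q ∈ {-1, 2, 4}.
The Hessian is diagonal: diag(F_pp, F_qq). Second derivatives: F_pp(-4)=-80, F_pp(0)=16, F_pp(1)=-20; F_qq(-1)=-180, F_qq(2)=72, F_qq(4)=-120.
Saddle points occur where the two diagonal entries have opposite signs: (-4, 2), (0, -1), (0, 4), (1, 2). Count: 4.

4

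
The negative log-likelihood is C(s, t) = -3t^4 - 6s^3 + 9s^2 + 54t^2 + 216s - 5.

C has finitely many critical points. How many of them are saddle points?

C separates as a function of s plus a function of t, so ∇C=0 decouples.
∂C/∂s = -18(s - 4)(s + 3) = 0 at s ∈ {-3, 4}; ∂C/∂t = -12t(t - 3)(t + 3) = 0 at t ∈ {-3, 0, 3}.
The Hessian is diagonal: diag(C_ss, C_tt). Second derivatives: C_ss(-3)=126, C_ss(4)=-126; C_tt(-3)=-216, C_tt(0)=108, C_tt(3)=-216.
Saddle points occur where the two diagonal entries have opposite signs: (-3, -3), (-3, 3), (4, 0). Count: 3.

3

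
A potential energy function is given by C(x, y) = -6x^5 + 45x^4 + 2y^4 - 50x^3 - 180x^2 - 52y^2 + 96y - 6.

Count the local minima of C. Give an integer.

C separates as a function of x plus a function of y, so ∇C=0 decouples.
∂C/∂x = -30x(x - 4)(x - 3)(x + 1) = 0 at x ∈ {-1, 0, 3, 4}; ∂C/∂y = 8(y - 3)(y - 1)(y + 4) = 0 at y ∈ {-4, 1, 3}.
The Hessian is diagonal: diag(C_xx, C_yy). Second derivatives: C_xx(-1)=600, C_xx(0)=-360, C_xx(3)=360, C_xx(4)=-600; C_yy(-4)=280, C_yy(1)=-80, C_yy(3)=112.
Local minima occur where both diagonal entries positive: (-1, -4), (-1, 3), (3, -4), (3, 3). Count: 4.

4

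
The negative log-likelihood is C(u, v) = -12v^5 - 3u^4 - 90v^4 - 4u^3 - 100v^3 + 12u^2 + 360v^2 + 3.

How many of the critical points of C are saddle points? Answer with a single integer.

C separates as a function of u plus a function of v, so ∇C=0 decouples.
∂C/∂u = -12u(u - 1)(u + 2) = 0 at u ∈ {-2, 0, 1}; ∂C/∂v = -60v(v - 1)(v + 3)(v + 4) = 0 at v ∈ {-4, -3, 0, 1}.
The Hessian is diagonal: diag(C_uu, C_vv). Second derivatives: C_uu(-2)=-72, C_uu(0)=24, C_uu(1)=-36; C_vv(-4)=1200, C_vv(-3)=-720, C_vv(0)=720, C_vv(1)=-1200.
Saddle points occur where the two diagonal entries have opposite signs: (-2, -4), (-2, 0), (0, -3), (0, 1), (1, -4), (1, 0). Count: 6.

6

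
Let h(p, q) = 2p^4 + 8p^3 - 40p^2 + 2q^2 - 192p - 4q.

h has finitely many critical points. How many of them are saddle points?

h separates as a function of p plus a function of q, so ∇h=0 decouples.
∂h/∂p = 8(p - 3)(p + 2)(p + 4) = 0 at p ∈ {-4, -2, 3}; ∂h/∂q = 4(q - 1) = 0 at q ∈ {1}.
The Hessian is diagonal: diag(h_pp, h_qq). Second derivatives: h_pp(-4)=112, h_pp(-2)=-80, h_pp(3)=280; h_qq(1)=4.
Saddle points occur where the two diagonal entries have opposite signs: (-2, 1). Count: 1.

1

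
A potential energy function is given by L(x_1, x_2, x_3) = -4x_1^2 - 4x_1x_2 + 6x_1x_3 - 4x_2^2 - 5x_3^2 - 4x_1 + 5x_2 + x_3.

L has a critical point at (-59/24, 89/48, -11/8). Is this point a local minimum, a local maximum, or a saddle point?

The Hessian is constant: H = [[-8, -4, 6], [-4, -8, 0], [6, 0, -10]].
Leading principal minors: Δ₁ = -8, Δ₂ = 48, Δ₃ = -192.
The minors alternate sign starting negative (−, +, −), so H is negative definite: a local maximum.

local maximum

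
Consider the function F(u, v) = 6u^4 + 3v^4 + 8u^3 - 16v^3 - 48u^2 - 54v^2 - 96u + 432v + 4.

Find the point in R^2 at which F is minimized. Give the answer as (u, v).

(2, -3)

F(u,v) separates as P(u) + Q(v) + 4, so its minimum is min P + min Q + 4.
P'(u) = 24(u - 2)(u + 1)(u + 2) vanishes at u ∈ {-2, -1, 2}; Q'(v) = 12(v - 4)(v - 3)(v + 3) vanishes at v ∈ {-3, 3, 4}.
Local minima of P (where P''>0): P(-2)=32, P(2)=-224. Local minima of Q: Q(-3)=-1107, Q(4)=608.
So the global minimum of F is P(2) + Q(-3) + 4 = -224 − 1107 + 4 = -1327, attained at (2, -3).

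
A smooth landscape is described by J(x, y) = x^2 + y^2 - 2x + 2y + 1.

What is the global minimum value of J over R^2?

J(x,y) separates as P(x) + Q(y) + 1, so its minimum is min P + min Q + 1.
P'(x) = 2x - 2 vanishes at x ∈ {1}; Q'(y) = 2y + 2 vanishes at y ∈ {-1}.
Local minima of P (where P''>0): P(1)=-1. Local minima of Q: Q(-1)=-1.
So the global minimum of J is P(1) + Q(-1) + 1 = -1 − 1 + 1 = -1, attained at (1, -1).

-1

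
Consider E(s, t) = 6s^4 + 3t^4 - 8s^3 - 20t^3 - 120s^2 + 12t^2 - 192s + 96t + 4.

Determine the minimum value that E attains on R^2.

E(s,t) separates as P(s) + Q(t) + 4, so its minimum is min P + min Q + 4.
P'(s) = 24(s - 4)(s + 1)(s + 2) vanishes at s ∈ {-2, -1, 4}; Q'(t) = 12(t - 4)(t - 2)(t + 1) vanishes at t ∈ {-1, 2, 4}.
Local minima of P (where P''>0): P(-2)=64, P(4)=-1664. Local minima of Q: Q(-1)=-61, Q(4)=64.
So the global minimum of E is P(4) + Q(-1) + 4 = -1664 − 61 + 4 = -1721, attained at (4, -1).

-1721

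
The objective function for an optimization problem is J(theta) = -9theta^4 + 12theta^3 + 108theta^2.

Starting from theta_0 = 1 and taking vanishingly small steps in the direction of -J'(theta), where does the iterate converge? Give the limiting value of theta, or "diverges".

0

J'(theta) = -36theta(theta - 3)(theta + 2), so J'(1) = 216.
Gradient descent moves in the -J' direction, i.e. theta is decreasing.
The nearest critical point in that direction is theta = 0, where J'' = 216 > 0 (a local minimum). The iterate converges there.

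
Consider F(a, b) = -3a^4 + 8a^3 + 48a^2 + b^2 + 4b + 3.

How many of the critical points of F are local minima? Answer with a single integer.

1

F separates as a function of a plus a function of b, so ∇F=0 decouples.
∂F/∂a = -12a(a - 4)(a + 2) = 0 at a ∈ {-2, 0, 4}; ∂F/∂b = 2(b + 2) = 0 at b ∈ {-2}.
The Hessian is diagonal: diag(F_aa, F_bb). Second derivatives: F_aa(-2)=-144, F_aa(0)=96, F_aa(4)=-288; F_bb(-2)=2.
Local minima occur where both diagonal entries positive: (0, -2). Count: 1.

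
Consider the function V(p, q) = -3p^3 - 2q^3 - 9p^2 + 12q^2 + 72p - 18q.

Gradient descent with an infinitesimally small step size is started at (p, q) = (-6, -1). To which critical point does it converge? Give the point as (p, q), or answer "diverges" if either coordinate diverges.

V is separable, so gradient descent decouples: p follows -∂V/∂p, q follows -∂V/∂q.
∂V/∂p = -9(p - 2)(p + 4); at p=-6 this is -144, so p increases.
∂V/∂q = -6(q - 3)(q - 1); at q=-1 this is -48, so q increases.
p converges to its nearest critical value -4 (a local min of the p-part); q converges to 1. The iterate converges to (-4, 1).

(-4, 1)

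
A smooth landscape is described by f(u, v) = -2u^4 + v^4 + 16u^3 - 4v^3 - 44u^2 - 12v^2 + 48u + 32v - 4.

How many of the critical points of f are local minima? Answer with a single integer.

2

f separates as a function of u plus a function of v, so ∇f=0 decouples.
∂f/∂u = -8(u - 3)(u - 2)(u - 1) = 0 at u ∈ {1, 2, 3}; ∂f/∂v = 4(v - 4)(v - 1)(v + 2) = 0 at v ∈ {-2, 1, 4}.
The Hessian is diagonal: diag(f_uu, f_vv). Second derivatives: f_uu(1)=-16, f_uu(2)=8, f_uu(3)=-16; f_vv(-2)=72, f_vv(1)=-36, f_vv(4)=72.
Local minima occur where both diagonal entries positive: (2, -2), (2, 4). Count: 2.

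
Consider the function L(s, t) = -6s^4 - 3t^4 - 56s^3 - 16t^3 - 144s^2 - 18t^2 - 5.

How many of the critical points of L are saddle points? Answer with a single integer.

L separates as a function of s plus a function of t, so ∇L=0 decouples.
∂L/∂s = -24s(s + 3)(s + 4) = 0 at s ∈ {-4, -3, 0}; ∂L/∂t = -12t(t + 1)(t + 3) = 0 at t ∈ {-3, -1, 0}.
The Hessian is diagonal: diag(L_ss, L_tt). Second derivatives: L_ss(-4)=-96, L_ss(-3)=72, L_ss(0)=-288; L_tt(-3)=-72, L_tt(-1)=24, L_tt(0)=-36.
Saddle points occur where the two diagonal entries have opposite signs: (-4, -1), (-3, -3), (-3, 0), (0, -1). Count: 4.

4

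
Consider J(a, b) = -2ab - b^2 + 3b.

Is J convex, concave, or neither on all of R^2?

neither

J is quadratic, so its Hessian is the constant matrix H = [[0, -2], [-2, -2]].
det(H) = -4, tr(H) = -2.
det(H) < 0, so H is indefinite: neither convex nor concave.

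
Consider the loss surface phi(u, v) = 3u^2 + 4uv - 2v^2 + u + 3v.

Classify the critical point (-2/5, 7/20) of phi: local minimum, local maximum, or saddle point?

saddle point

The Hessian of phi is constant: H = [[6, 4], [4, -4]].
det(H) = 6·(-4) − 4² = -40.
Since det(H) < 0, H is indefinite and the critical point is a saddle point.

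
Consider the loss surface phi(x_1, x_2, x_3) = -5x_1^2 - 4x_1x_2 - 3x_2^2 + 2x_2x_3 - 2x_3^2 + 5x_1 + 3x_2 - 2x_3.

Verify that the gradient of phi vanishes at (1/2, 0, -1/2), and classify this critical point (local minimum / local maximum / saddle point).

local maximum

∇phi = (-10x_1 - 4x_2 + 5, -4x_1 - 6x_2 + 2x_3 + 3, 2x_2 - 4x_3 - 2); substituting (1/2, 0, -1/2) gives ∇phi = (0, 0, 0), so (1/2, 0, -1/2) is indeed a critical point.
The Hessian is constant: H = [[-10, -4, 0], [-4, -6, 2], [0, 2, -4]].
Leading principal minors: Δ₁ = -10, Δ₂ = 44, Δ₃ = -136.
The minors alternate sign starting negative (−, +, −), so H is negative definite: a local maximum.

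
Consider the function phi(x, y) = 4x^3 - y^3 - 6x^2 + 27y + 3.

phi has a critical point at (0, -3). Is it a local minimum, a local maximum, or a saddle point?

The mixed partial ∂²phi/∂x∂y is 0, so the Hessian at any point is diag(phi_xx, phi_yy) = diag(12(2x - 1), -6y).
At (0, -3): H = diag(-12, 18).
The eigenvalues have opposite signs, so H is indefinite: a saddle point.

saddle point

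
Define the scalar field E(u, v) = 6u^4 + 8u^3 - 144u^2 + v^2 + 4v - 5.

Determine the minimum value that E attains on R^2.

E(u,v) separates as P(u) + Q(v) − 5, so its minimum is min P + min Q − 5.
P'(u) = 24u(u - 3)(u + 4) vanishes at u ∈ {-4, 0, 3}; Q'(v) = 2v + 4 vanishes at v ∈ {-2}.
Local minima of P (where P''>0): P(-4)=-1280, P(3)=-594. Local minima of Q: Q(-2)=-4.
So the global minimum of E is P(-4) + Q(-2) − 5 = -1280 − 4 − 5 = -1289, attained at (-4, -2).

-1289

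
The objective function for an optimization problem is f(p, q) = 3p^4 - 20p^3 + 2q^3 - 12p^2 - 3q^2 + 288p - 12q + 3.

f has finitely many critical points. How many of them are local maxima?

f separates as a function of p plus a function of q, so ∇f=0 decouples.
∂f/∂p = 12(p - 4)(p - 3)(p + 2) = 0 at p ∈ {-2, 3, 4}; ∂f/∂q = 6(q - 2)(q + 1) = 0 at q ∈ {-1, 2}.
The Hessian is diagonal: diag(f_pp, f_qq). Second derivatives: f_pp(-2)=360, f_pp(3)=-60, f_pp(4)=72; f_qq(-1)=-18, f_qq(2)=18.
Local maxima occur where both diagonal entries negative: (3, -1). Count: 1.

1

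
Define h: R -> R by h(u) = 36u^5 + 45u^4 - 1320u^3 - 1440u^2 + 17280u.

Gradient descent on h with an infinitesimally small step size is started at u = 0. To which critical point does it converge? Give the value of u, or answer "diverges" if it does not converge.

-3

h'(u) = 180(u - 4)(u - 2)(u + 3)(u + 4), so h'(0) = 17280.
Gradient descent moves in the -h' direction, i.e. u is decreasing.
The nearest critical point in that direction is u = -3, where h'' = 6300 > 0 (a local minimum). The iterate converges there.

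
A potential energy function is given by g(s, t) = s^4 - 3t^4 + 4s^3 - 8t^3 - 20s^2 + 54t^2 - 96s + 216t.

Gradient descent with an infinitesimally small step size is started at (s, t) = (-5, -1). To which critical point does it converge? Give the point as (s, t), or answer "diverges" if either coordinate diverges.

g is separable, so gradient descent decouples: s follows -∂g/∂s, t follows -∂g/∂t.
∂g/∂s = 4(s - 3)(s + 2)(s + 4); at s=-5 this is -96, so s increases.
∂g/∂t = -12(t - 3)(t + 2)(t + 3); at t=-1 this is 96, so t decreases.
s converges to its nearest critical value -4 (a local min of the s-part); t converges to -2. The iterate converges to (-4, -2).

(-4, -2)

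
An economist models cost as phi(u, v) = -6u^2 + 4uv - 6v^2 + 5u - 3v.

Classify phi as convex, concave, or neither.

concave

phi is quadratic, so its Hessian is the constant matrix H = [[-12, 4], [4, -12]].
det(H) = 128, tr(H) = -24.
det(H) > 0 and tr(H) < 0, so H is negative definite everywhere: concave.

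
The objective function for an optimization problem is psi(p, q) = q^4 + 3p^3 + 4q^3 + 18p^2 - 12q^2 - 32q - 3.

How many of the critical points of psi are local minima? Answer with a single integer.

2

psi separates as a function of p plus a function of q, so ∇psi=0 decouples.
∂psi/∂p = 9p(p + 4) = 0 at p ∈ {-4, 0}; ∂psi/∂q = 4(q - 2)(q + 1)(q + 4) = 0 at q ∈ {-4, -1, 2}.
The Hessian is diagonal: diag(psi_pp, psi_qq). Second derivatives: psi_pp(-4)=-36, psi_pp(0)=36; psi_qq(-4)=72, psi_qq(-1)=-36, psi_qq(2)=72.
Local minima occur where both diagonal entries positive: (0, -4), (0, 2). Count: 2.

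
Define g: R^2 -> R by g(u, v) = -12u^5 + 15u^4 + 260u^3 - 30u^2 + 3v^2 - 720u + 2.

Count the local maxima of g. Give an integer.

g separates as a function of u plus a function of v, so ∇g=0 decouples.
∂g/∂u = -60(u - 4)(u - 1)(u + 1)(u + 3) = 0 at u ∈ {-3, -1, 1, 4}; ∂g/∂v = 6v = 0 at v ∈ {0}.
The Hessian is diagonal: diag(g_uu, g_vv). Second derivatives: g_uu(-3)=3360, g_uu(-1)=-1200, g_uu(1)=1440, g_uu(4)=-6300; g_vv(0)=6.
Local maxima occur where both diagonal entries negative: none. Count: 0.

0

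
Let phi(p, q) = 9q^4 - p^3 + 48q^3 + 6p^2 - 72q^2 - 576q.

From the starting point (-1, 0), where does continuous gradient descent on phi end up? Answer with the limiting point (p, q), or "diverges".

(0, 2)

phi is separable, so gradient descent decouples: p follows -∂phi/∂p, q follows -∂phi/∂q.
∂phi/∂p = -3p(p - 4); at p=-1 this is -15, so p increases.
∂phi/∂q = 36(q - 2)(q + 2)(q + 4); at q=0 this is -576, so q increases.
p converges to its nearest critical value 0 (a local min of the p-part); q converges to 2. The iterate converges to (0, 2).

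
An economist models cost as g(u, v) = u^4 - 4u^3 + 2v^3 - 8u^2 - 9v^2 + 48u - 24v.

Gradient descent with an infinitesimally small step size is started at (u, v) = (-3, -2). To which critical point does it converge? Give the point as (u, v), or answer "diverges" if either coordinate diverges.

diverges

g is separable, so gradient descent decouples: u follows -∂g/∂u, v follows -∂g/∂v.
∂g/∂u = 4(u - 3)(u - 2)(u + 2); at u=-3 this is -120, so u increases.
∂g/∂v = 6(v - 4)(v + 1); at v=-2 this is 36, so v decreases.
The v-coordinate has no critical point in that direction and runs off to infinity.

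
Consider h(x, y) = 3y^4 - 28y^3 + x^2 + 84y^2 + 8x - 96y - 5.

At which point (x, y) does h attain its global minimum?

h(x,y) separates as P(x) + Q(y) − 5, so its minimum is min P + min Q − 5.
P'(x) = 2x + 8 vanishes at x ∈ {-4}; Q'(y) = 12(y - 4)(y - 2)(y - 1) vanishes at y ∈ {1, 2, 4}.
Local minima of P (where P''>0): P(-4)=-16. Local minima of Q: Q(1)=-37, Q(4)=-64.
So the global minimum of h is P(-4) + Q(4) − 5 = -16 − 64 − 5 = -85, attained at (-4, 4).

(-4, 4)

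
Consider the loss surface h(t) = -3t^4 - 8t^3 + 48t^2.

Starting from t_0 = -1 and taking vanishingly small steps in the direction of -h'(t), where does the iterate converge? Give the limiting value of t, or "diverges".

0

h'(t) = -12t(t - 2)(t + 4), so h'(-1) = -108.
Gradient descent moves in the -h' direction, i.e. t is increasing.
The nearest critical point in that direction is t = 0, where h'' = 96 > 0 (a local minimum). The iterate converges there.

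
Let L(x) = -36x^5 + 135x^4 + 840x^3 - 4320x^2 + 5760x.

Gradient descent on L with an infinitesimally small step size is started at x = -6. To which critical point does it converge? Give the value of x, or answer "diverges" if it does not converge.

L'(x) = -180(x - 4)(x - 2)(x - 1)(x + 4), so L'(-6) = -201600.
Gradient descent moves in the -L' direction, i.e. x is increasing.
The nearest critical point in that direction is x = -4, where L'' = 43200 > 0 (a local minimum). The iterate converges there.

-4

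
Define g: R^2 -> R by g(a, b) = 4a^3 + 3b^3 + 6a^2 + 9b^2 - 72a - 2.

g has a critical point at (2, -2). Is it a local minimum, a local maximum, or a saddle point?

The mixed partial ∂²g/∂a∂b is 0, so the Hessian at any point is diag(g_aa, g_bb) = diag(12(2a + 1), 18(b + 1)).
At (2, -2): H = diag(60, -18).
The eigenvalues have opposite signs, so H is indefinite: a saddle point.

saddle point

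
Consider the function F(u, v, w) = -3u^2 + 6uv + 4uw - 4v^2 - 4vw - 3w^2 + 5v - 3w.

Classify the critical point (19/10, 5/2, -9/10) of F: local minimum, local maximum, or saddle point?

The Hessian is constant: H = [[-6, 6, 4], [6, -8, -4], [4, -4, -6]].
Leading principal minors: Δ₁ = -6, Δ₂ = 12, Δ₃ = -40.
The minors alternate sign starting negative (−, +, −), so H is negative definite: a local maximum.

local maximum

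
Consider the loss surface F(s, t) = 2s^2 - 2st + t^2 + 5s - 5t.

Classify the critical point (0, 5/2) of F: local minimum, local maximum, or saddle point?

local minimum

The Hessian of F is constant: H = [[4, -2], [-2, 2]].
det(H) = 4·2 − (-2)² = 4.
det(H) > 0 and tr(H) = 6 > 0, so H is positive definite and the point is a local minimum.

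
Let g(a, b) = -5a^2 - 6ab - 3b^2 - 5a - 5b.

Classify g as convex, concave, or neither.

concave

g is quadratic, so its Hessian is the constant matrix H = [[-10, -6], [-6, -6]].
det(H) = 24, tr(H) = -16.
det(H) > 0 and tr(H) < 0, so H is negative definite everywhere: concave.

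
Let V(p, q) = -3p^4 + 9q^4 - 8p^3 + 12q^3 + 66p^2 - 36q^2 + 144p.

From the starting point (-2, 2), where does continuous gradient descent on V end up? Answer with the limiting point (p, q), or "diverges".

(-1, 1)

V is separable, so gradient descent decouples: p follows -∂V/∂p, q follows -∂V/∂q.
∂V/∂p = -12(p - 3)(p + 1)(p + 4); at p=-2 this is -120, so p increases.
∂V/∂q = 36q(q - 1)(q + 2); at q=2 this is 288, so q decreases.
p converges to its nearest critical value -1 (a local min of the p-part); q converges to 1. The iterate converges to (-1, 1).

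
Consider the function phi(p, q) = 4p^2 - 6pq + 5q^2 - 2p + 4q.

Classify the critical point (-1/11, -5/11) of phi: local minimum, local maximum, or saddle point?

The Hessian of phi is constant: H = [[8, -6], [-6, 10]].
det(H) = 8·10 − (-6)² = 44.
det(H) > 0 and tr(H) = 18 > 0, so H is positive definite and the point is a local minimum.

local minimum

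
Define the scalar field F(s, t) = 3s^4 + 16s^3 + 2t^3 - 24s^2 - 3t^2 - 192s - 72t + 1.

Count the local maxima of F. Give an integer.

1

F separates as a function of s plus a function of t, so ∇F=0 decouples.
∂F/∂s = 12(s - 2)(s + 2)(s + 4) = 0 at s ∈ {-4, -2, 2}; ∂F/∂t = 6(t - 4)(t + 3) = 0 at t ∈ {-3, 4}.
The Hessian is diagonal: diag(F_ss, F_tt). Second derivatives: F_ss(-4)=144, F_ss(-2)=-96, F_ss(2)=288; F_tt(-3)=-42, F_tt(4)=42.
Local maxima occur where both diagonal entries negative: (-2, -3). Count: 1.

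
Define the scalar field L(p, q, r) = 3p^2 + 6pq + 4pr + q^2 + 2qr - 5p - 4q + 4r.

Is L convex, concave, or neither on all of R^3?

L is quadratic, so its Hessian is the constant matrix H = [[6, 6, 4], [6, 2, 2], [4, 2, 0]].
Leading principal minors: 6, -24, 40.
Neither pattern holds ⇒ H is indefinite ⇒ neither convex nor concave.

neither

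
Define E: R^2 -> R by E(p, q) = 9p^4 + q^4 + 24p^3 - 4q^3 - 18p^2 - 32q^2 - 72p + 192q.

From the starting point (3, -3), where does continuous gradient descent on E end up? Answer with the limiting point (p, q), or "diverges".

E is separable, so gradient descent decouples: p follows -∂E/∂p, q follows -∂E/∂q.
∂E/∂p = 36(p - 1)(p + 1)(p + 2); at p=3 this is 1440, so p decreases.
∂E/∂q = 4(q - 4)(q - 3)(q + 4); at q=-3 this is 168, so q decreases.
p converges to its nearest critical value 1 (a local min of the p-part); q converges to -4. The iterate converges to (1, -4).

(1, -4)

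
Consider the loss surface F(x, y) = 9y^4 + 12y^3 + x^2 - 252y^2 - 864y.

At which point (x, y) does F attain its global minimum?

(0, 4)

F(x,y) separates as P(x) + Q(y), so its minimum is min P + min Q.
P'(x) = 2x vanishes at x ∈ {0}; Q'(y) = 36(y - 4)(y + 2)(y + 3) vanishes at y ∈ {-3, -2, 4}.
Local minima of P (where P''>0): P(0)=0. Local minima of Q: Q(-3)=729, Q(4)=-4416.
So the global minimum of F is P(0) + Q(4) = 0 − 4416 = -4416, attained at (0, 4).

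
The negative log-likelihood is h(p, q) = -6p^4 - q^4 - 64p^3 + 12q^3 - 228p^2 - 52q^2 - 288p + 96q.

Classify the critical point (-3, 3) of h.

local minimum

The mixed partial ∂²h/∂p∂q is 0, so the Hessian at any point is diag(h_pp, h_qq) = diag(-24(3p^2 + 16p + 19), 4(-3q^2 + 18q - 26)).
At (-3, 3): H = diag(48, 4).
Both eigenvalues are positive, so H is positive definite: a local minimum.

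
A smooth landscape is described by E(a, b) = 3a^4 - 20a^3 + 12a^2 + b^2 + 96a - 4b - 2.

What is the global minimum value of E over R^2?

-67

E(a,b) separates as P(a) + Q(b) − 2, so its minimum is min P + min Q − 2.
P'(a) = 12(a - 4)(a - 2)(a + 1) vanishes at a ∈ {-1, 2, 4}; Q'(b) = 2b - 4 vanishes at b ∈ {2}.
Local minima of P (where P''>0): P(-1)=-61, P(4)=64. Local minima of Q: Q(2)=-4.
So the global minimum of E is P(-1) + Q(2) − 2 = -61 − 4 − 2 = -67, attained at (-1, 2).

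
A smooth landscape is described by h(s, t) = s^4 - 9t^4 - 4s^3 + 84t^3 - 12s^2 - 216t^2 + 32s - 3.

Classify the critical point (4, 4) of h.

saddle point

The mixed partial ∂²h/∂s∂t is 0, so the Hessian at any point is diag(h_ss, h_tt) = diag(12(s^2 - 2s - 2), 36(-3t^2 + 14t - 12)).
At (4, 4): H = diag(72, -144).
The eigenvalues have opposite signs, so H is indefinite: a saddle point.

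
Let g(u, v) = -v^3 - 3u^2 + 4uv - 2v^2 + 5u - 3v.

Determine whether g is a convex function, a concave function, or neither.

neither

The term -v^3 is cubic, so the Hessian is not constant.
∂²g/∂v² = -6v - 4, which takes both signs as v varies (negative for sufficiently large v). A diagonal entry of the Hessian changing sign means the Hessian is neither positive- nor negative-semidefinite on all of R^2.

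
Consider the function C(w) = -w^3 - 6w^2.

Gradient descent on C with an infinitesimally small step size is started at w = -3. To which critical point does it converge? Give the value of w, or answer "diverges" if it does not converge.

-4

C'(w) = -3w(w + 4), so C'(-3) = 9.
Gradient descent moves in the -C' direction, i.e. w is decreasing.
The nearest critical point in that direction is w = -4, where C'' = 12 > 0 (a local minimum). The iterate converges there.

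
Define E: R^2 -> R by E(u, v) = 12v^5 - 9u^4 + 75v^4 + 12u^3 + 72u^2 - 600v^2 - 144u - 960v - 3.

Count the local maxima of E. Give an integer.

E separates as a function of u plus a function of v, so ∇E=0 decouples.
∂E/∂u = -36(u - 2)(u - 1)(u + 2) = 0 at u ∈ {-2, 1, 2}; ∂E/∂v = 60(v - 2)(v + 1)(v + 2)(v + 4) = 0 at v ∈ {-4, -2, -1, 2}.
The Hessian is diagonal: diag(E_uu, E_vv). Second derivatives: E_uu(-2)=-432, E_uu(1)=108, E_uu(2)=-144; E_vv(-4)=-2160, E_vv(-2)=480, E_vv(-1)=-540, E_vv(2)=4320.
Local maxima occur where both diagonal entries negative: (-2, -4), (-2, -1), (2, -4), (2, -1). Count: 4.

4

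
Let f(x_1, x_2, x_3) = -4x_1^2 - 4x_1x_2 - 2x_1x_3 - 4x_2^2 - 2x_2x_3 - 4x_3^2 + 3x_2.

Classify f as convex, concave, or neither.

f is quadratic, so its Hessian is the constant matrix H = [[-8, -4, -2], [-4, -8, -2], [-2, -2, -8]].
Leading principal minors: -8, 48, -352.
Signs alternate −, +, − ⇒ H ≺ 0 ⇒ concave.

concave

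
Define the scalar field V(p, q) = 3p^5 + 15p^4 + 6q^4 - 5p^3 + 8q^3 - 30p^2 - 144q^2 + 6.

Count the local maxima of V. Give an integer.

V separates as a function of p plus a function of q, so ∇V=0 decouples.
∂V/∂p = 15p(p - 1)(p + 1)(p + 4) = 0 at p ∈ {-4, -1, 0, 1}; ∂V/∂q = 24q(q - 3)(q + 4) = 0 at q ∈ {-4, 0, 3}.
The Hessian is diagonal: diag(V_pp, V_qq). Second derivatives: V_pp(-4)=-900, V_pp(-1)=90, V_pp(0)=-60, V_pp(1)=150; V_qq(-4)=672, V_qq(0)=-288, V_qq(3)=504.
Local maxima occur where both diagonal entries negative: (-4, 0), (0, 0). Count: 2.

2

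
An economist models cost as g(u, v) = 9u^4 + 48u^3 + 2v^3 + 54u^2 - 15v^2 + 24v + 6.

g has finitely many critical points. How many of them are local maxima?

1

g separates as a function of u plus a function of v, so ∇g=0 decouples.
∂g/∂u = 36u(u + 1)(u + 3) = 0 at u ∈ {-3, -1, 0}; ∂g/∂v = 6(v - 4)(v - 1) = 0 at v ∈ {1, 4}.
The Hessian is diagonal: diag(g_uu, g_vv). Second derivatives: g_uu(-3)=216, g_uu(-1)=-72, g_uu(0)=108; g_vv(1)=-18, g_vv(4)=18.
Local maxima occur where both diagonal entries negative: (-1, 1). Count: 1.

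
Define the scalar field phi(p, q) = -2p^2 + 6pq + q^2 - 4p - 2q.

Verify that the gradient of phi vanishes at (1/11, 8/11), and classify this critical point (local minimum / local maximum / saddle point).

saddle point

∇phi = (-4p + 6q - 4, 6p + 2q - 2); substituting (1/11, 8/11) gives ∇phi = (0, 0), so (1/11, 8/11) is indeed a critical point.
The Hessian of phi is constant: H = [[-4, 6], [6, 2]].
det(H) = (-4)·2 − 6² = -44.
Since det(H) < 0, H is indefinite and the critical point is a saddle point.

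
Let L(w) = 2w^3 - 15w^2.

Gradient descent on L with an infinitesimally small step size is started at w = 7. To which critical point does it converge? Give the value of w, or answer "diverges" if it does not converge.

5

L'(w) = 6w(w - 5), so L'(7) = 84.
Gradient descent moves in the -L' direction, i.e. w is decreasing.
The nearest critical point in that direction is w = 5, where L'' = 30 > 0 (a local minimum). The iterate converges there.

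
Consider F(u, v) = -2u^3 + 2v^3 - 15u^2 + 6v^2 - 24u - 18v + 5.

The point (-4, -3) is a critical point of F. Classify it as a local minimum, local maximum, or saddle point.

The mixed partial ∂²F/∂u∂v is 0, so the Hessian at any point is diag(F_uu, F_vv) = diag(-6(2u + 5), 12(v + 1)).
At (-4, -3): H = diag(18, -24).
The eigenvalues have opposite signs, so H is indefinite: a saddle point.

saddle point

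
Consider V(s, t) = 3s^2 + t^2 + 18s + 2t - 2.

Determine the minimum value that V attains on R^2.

-30

V(s,t) separates as P(s) + Q(t) − 2, so its minimum is min P + min Q − 2.
P'(s) = 6s + 18 vanishes at s ∈ {-3}; Q'(t) = 2(t + 1) vanishes at t ∈ {-1}.
Local minima of P (where P''>0): P(-3)=-27. Local minima of Q: Q(-1)=-1.
So the global minimum of V is P(-3) + Q(-1) − 2 = -27 − 1 − 2 = -30, attained at (-3, -1).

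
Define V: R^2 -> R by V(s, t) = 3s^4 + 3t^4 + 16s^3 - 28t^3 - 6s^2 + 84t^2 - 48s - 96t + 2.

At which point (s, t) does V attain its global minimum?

(-4, 4)

V(s,t) separates as P(s) + Q(t) + 2, so its minimum is min P + min Q + 2.
P'(s) = 12(s - 1)(s + 1)(s + 4) vanishes at s ∈ {-4, -1, 1}; Q'(t) = 12(t - 4)(t - 2)(t - 1) vanishes at t ∈ {1, 2, 4}.
Local minima of P (where P''>0): P(-4)=-160, P(1)=-35. Local minima of Q: Q(1)=-37, Q(4)=-64.
So the global minimum of V is P(-4) + Q(4) + 2 = -160 − 64 + 2 = -222, attained at (-4, 4).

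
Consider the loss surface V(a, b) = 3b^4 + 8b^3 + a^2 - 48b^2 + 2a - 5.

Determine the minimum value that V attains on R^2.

-518

V(a,b) separates as P(a) + Q(b) − 5, so its minimum is min P + min Q − 5.
P'(a) = 2a + 2 vanishes at a ∈ {-1}; Q'(b) = 12b(b - 2)(b + 4) vanishes at b ∈ {-4, 0, 2}.
Local minima of P (where P''>0): P(-1)=-1. Local minima of Q: Q(-4)=-512, Q(2)=-80.
So the global minimum of V is P(-1) + Q(-4) − 5 = -1 − 512 − 5 = -518, attained at (-1, -4).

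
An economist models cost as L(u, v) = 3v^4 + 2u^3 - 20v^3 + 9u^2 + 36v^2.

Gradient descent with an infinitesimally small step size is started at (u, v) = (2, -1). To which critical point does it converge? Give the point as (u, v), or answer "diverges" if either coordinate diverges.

L is separable, so gradient descent decouples: u follows -∂L/∂u, v follows -∂L/∂v.
∂L/∂u = 6u(u + 3); at u=2 this is 60, so u decreases.
∂L/∂v = 12v(v - 3)(v - 2); at v=-1 this is -144, so v increases.
u converges to its nearest critical value 0 (a local min of the u-part); v converges to 0. The iterate converges to (0, 0).

(0, 0)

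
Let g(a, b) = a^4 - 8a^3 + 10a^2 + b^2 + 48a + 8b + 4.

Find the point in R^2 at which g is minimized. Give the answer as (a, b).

(-1, -4)

g(a,b) separates as P(a) + Q(b) + 4, so its minimum is min P + min Q + 4.
P'(a) = 4(a - 4)(a - 3)(a + 1) vanishes at a ∈ {-1, 3, 4}; Q'(b) = 2b + 8 vanishes at b ∈ {-4}.
Local minima of P (where P''>0): P(-1)=-29, P(4)=96. Local minima of Q: Q(-4)=-16.
So the global minimum of g is P(-1) + Q(-4) + 4 = -29 − 16 + 4 = -41, attained at (-1, -4).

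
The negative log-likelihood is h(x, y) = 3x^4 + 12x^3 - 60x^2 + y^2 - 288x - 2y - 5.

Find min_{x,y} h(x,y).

-843

h(x,y) separates as P(x) + Q(y) − 5, so its minimum is min P + min Q − 5.
P'(x) = 12(x - 3)(x + 2)(x + 4) vanishes at x ∈ {-4, -2, 3}; Q'(y) = 2y - 2 vanishes at y ∈ {1}.
Local minima of P (where P''>0): P(-4)=192, P(3)=-837. Local minima of Q: Q(1)=-1.
So the global minimum of h is P(3) + Q(1) − 5 = -837 − 1 − 5 = -843, attained at (3, 1).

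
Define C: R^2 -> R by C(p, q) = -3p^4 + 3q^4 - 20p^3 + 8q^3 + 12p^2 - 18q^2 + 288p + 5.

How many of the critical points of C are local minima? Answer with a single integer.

C separates as a function of p plus a function of q, so ∇C=0 decouples.
∂C/∂p = -12(p - 2)(p + 3)(p + 4) = 0 at p ∈ {-4, -3, 2}; ∂C/∂q = 12q(q - 1)(q + 3) = 0 at q ∈ {-3, 0, 1}.
The Hessian is diagonal: diag(C_pp, C_qq). Second derivatives: C_pp(-4)=-72, C_pp(-3)=60, C_pp(2)=-360; C_qq(-3)=144, C_qq(0)=-36, C_qq(1)=48.
Local minima occur where both diagonal entries positive: (-3, -3), (-3, 1). Count: 2.

2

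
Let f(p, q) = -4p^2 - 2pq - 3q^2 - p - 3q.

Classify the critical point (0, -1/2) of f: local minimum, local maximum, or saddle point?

local maximum

The Hessian of f is constant: H = [[-8, -2], [-2, -6]].
det(H) = (-8)·(-6) − (-2)² = 44.
det(H) > 0 and tr(H) = -14 < 0, so H is negative definite and the point is a local maximum.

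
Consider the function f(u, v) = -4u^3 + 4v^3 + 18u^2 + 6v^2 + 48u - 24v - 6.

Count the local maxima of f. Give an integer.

f separates as a function of u plus a function of v, so ∇f=0 decouples.
∂f/∂u = -12(u - 4)(u + 1) = 0 at u ∈ {-1, 4}; ∂f/∂v = 12(v - 1)(v + 2) = 0 at v ∈ {-2, 1}.
The Hessian is diagonal: diag(f_uu, f_vv). Second derivatives: f_uu(-1)=60, f_uu(4)=-60; f_vv(-2)=-36, f_vv(1)=36.
Local maxima occur where both diagonal entries negative: (4, -2). Count: 1.

1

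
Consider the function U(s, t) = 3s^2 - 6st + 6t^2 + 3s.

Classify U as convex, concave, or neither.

U is quadratic, so its Hessian is the constant matrix H = [[6, -6], [-6, 12]].
det(H) = 36, tr(H) = 18.
det(H) > 0 and tr(H) > 0, so H is positive definite everywhere: convex.

convex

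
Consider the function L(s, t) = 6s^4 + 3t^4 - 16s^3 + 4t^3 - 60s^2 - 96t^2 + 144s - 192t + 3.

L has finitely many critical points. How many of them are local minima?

4

L separates as a function of s plus a function of t, so ∇L=0 decouples.
∂L/∂s = 24(s - 3)(s - 1)(s + 2) = 0 at s ∈ {-2, 1, 3}; ∂L/∂t = 12(t - 4)(t + 1)(t + 4) = 0 at t ∈ {-4, -1, 4}.
The Hessian is diagonal: diag(L_ss, L_tt). Second derivatives: L_ss(-2)=360, L_ss(1)=-144, L_ss(3)=240; L_tt(-4)=288, L_tt(-1)=-180, L_tt(4)=480.
Local minima occur where both diagonal entries positive: (-2, -4), (-2, 4), (3, -4), (3, 4). Count: 4.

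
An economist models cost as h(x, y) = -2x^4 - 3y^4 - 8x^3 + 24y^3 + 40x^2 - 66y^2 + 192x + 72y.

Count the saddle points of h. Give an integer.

h separates as a function of x plus a function of y, so ∇h=0 decouples.
∂h/∂x = -8(x - 3)(x + 2)(x + 4) = 0 at x ∈ {-4, -2, 3}; ∂h/∂y = -12(y - 3)(y - 2)(y - 1) = 0 at y ∈ {1, 2, 3}.
The Hessian is diagonal: diag(h_xx, h_yy). Second derivatives: h_xx(-4)=-112, h_xx(-2)=80, h_xx(3)=-280; h_yy(1)=-24, h_yy(2)=12, h_yy(3)=-24.
Saddle points occur where the two diagonal entries have opposite signs: (-4, 2), (-2, 1), (-2, 3), (3, 2). Count: 4.

4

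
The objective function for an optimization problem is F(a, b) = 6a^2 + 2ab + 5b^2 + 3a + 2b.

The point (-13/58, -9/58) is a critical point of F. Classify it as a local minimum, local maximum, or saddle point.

local minimum

The Hessian of F is constant: H = [[12, 2], [2, 10]].
det(H) = 12·10 − 2² = 116.
det(H) > 0 and tr(H) = 22 > 0, so H is positive definite and the point is a local minimum.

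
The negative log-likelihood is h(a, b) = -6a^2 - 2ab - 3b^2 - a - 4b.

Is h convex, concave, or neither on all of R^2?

concave

h is quadratic, so its Hessian is the constant matrix H = [[-12, -2], [-2, -6]].
det(H) = 68, tr(H) = -18.
det(H) > 0 and tr(H) < 0, so H is negative definite everywhere: concave.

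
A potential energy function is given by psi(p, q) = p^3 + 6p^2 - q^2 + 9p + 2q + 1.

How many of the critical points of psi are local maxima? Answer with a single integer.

1

psi separates as a function of p plus a function of q, so ∇psi=0 decouples.
∂psi/∂p = 3(p + 1)(p + 3) = 0 at p ∈ {-3, -1}; ∂psi/∂q = -2(q - 1) = 0 at q ∈ {1}.
The Hessian is diagonal: diag(psi_pp, psi_qq). Second derivatives: psi_pp(-3)=-6, psi_pp(-1)=6; psi_qq(1)=-2.
Local maxima occur where both diagonal entries negative: (-3, 1). Count: 1.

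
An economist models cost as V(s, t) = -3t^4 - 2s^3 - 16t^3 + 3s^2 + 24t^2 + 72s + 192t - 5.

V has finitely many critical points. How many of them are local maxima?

2

V separates as a function of s plus a function of t, so ∇V=0 decouples.
∂V/∂s = -6(s - 4)(s + 3) = 0 at s ∈ {-3, 4}; ∂V/∂t = -12(t - 2)(t + 2)(t + 4) = 0 at t ∈ {-4, -2, 2}.
The Hessian is diagonal: diag(V_ss, V_tt). Second derivatives: V_ss(-3)=42, V_ss(4)=-42; V_tt(-4)=-144, V_tt(-2)=96, V_tt(2)=-288.
Local maxima occur where both diagonal entries negative: (4, -4), (4, 2). Count: 2.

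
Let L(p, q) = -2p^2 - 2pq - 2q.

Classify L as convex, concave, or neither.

neither

L is quadratic, so its Hessian is the constant matrix H = [[-4, -2], [-2, 0]].
det(H) = -4, tr(H) = -4.
det(H) < 0, so H is indefinite: neither convex nor concave.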